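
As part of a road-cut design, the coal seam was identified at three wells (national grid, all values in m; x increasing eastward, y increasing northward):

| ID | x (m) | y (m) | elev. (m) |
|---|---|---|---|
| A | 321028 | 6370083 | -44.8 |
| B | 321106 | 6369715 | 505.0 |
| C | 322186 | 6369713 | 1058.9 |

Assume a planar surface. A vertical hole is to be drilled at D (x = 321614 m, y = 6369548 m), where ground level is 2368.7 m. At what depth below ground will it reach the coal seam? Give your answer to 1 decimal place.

1373.0 m

Let the plane be z = a·x + b·y + c.
B−A: 78a − 368b = 549.8;  C−A: 1158a − 370b = 1103.7.
Solving gives a = 0.510303964, b = −1.385859486.
Then c = -44.8 − a·321028 − b·6370083 = 8664173.29.
At (321614, 6369548): z_contact = 164120.90 − 8827298.52 + 8664173.29 = 995.67 m.
Depth below ground = 2368.7 − 995.67 = 1373.0 m.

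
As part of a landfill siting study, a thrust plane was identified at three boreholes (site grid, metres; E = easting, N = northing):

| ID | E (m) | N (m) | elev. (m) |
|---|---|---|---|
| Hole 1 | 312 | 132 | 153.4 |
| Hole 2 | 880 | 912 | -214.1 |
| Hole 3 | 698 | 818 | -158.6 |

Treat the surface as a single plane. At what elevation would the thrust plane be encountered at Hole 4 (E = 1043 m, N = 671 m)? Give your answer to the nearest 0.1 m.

Two edge vectors: Hole 1→Hole 2 = (568, 780, -367.5), Hole 1→Hole 3 = (386, 686, -312).
Normal n = (Hole 1→Hole 2) × (Hole 1→Hole 3) = (8745, 35361, 88568).
So ∂z/∂E = −n_x/n_z = −0.098738 and ∂z/∂N = −n_y/n_z = −0.399253.
Intercept c from Hole 1: 153.4 + 30.81 + 52.70 = 236.91.
At (1043, 671): z = −103.0 − 267.9 + 236.91 = -134.0 m.

-134.0 m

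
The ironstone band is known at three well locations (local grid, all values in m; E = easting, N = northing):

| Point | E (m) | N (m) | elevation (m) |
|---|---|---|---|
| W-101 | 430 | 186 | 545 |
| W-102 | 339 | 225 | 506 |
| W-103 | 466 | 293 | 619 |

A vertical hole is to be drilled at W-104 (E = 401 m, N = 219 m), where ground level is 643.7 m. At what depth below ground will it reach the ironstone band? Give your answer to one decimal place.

101.3 m

Two edge vectors: W-101→W-102 = (-91, 39, -39), W-101→W-103 = (36, 107, 74).
Normal n = (W-101→W-102) × (W-101→W-103) = (7059, 5330, -11141).
So ∂z/∂E = −n_x/n_z = 0.63361 and ∂z/∂N = −n_y/n_z = 0.47841.
Intercept c from W-101: 545 − 272.45 − 88.98 = 183.56.
At (401, 219): z_contact = 254.08 + 104.77 + 183.56 = 542.41 m.
Depth below ground = 643.7 − 542.41 = 101.3 m.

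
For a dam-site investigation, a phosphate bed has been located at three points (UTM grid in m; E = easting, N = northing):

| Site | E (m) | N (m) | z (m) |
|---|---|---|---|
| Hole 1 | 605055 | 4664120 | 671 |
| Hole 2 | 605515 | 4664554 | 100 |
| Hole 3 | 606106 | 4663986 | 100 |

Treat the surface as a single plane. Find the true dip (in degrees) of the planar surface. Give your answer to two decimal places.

42.11°

Let the plane be z = a·E + b·N + c.
Hole 2−Hole 1: 460a + 434b = −571;  Hole 3−Hole 1: 1051a − 134b = −571.
Solving gives a = −0.62639, b = −0.65175.
Gradient magnitude |∇z| = √(a² + b²) = √(0.39236 + 0.42478) = 0.90396.
True dip = arctan(0.90396) = 42.11°, dipping toward NE (azimuth ≈ 044°).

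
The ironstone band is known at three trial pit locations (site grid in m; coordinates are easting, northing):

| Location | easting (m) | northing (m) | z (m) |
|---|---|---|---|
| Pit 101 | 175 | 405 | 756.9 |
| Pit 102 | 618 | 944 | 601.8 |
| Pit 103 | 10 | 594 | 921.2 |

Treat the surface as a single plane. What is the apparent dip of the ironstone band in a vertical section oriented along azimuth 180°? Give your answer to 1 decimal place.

15.3°

Let the plane be z = a·easting + b·northing + c.
Pit 102−Pit 101: 443a + 539b = −155.1;  Pit 103−Pit 101: −165a + 189b = 164.3.
Solving gives a = −0.68267, b = 0.27333.
Unit vector along 180° is (sin 180°, cos 180°) = (0.0000, -1.0000).
Slope in that direction = a·(0.0000) + b·(-1.0000) = −0.27333.
Apparent dip = arctan|0.27333| = 15.3° (true dip is 36.3°, so apparent ≤ true as expected).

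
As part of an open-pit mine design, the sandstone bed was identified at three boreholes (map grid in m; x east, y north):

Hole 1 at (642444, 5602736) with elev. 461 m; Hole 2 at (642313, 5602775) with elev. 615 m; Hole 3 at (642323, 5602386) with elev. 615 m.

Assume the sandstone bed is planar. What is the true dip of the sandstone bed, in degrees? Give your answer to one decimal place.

49.8°

Two edge vectors: Hole 1→Hole 2 = (-131, 39, 154), Hole 1→Hole 3 = (-121, -350, 154).
Normal n = (Hole 1→Hole 2) × (Hole 1→Hole 3) = (59906, 1540, 50569).
So ∂z/∂x = −n_x/n_z = −1.18464 and ∂z/∂y = −n_y/n_z = −0.03045.
Gradient magnitude |∇z| = √(a² + b²) = √(1.40337 + 0.00093) = 1.18503.
True dip = arctan(1.18503) = 49.8°, dipping toward E (azimuth ≈ 089°).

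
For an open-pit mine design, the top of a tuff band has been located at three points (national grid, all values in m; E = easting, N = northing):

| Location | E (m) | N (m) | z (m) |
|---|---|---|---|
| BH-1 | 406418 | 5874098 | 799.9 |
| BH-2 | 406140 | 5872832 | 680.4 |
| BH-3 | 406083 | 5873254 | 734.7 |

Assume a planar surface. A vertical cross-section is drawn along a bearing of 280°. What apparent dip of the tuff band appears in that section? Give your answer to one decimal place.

Let the plane be z = a·E + b·N + c.
BH-2−BH-1: −278a − 1266b = −119.5;  BH-3−BH-1: −335a − 844b = −65.2.
Solving gives a = −0.09666, b = 0.11562.
Unit vector along 280° is (sin 280°, cos 280°) = (-0.9848, 0.1736).
Slope in that direction = a·(-0.9848) + b·(0.1736) = 0.11527.
Apparent dip = arctan|0.11527| = 6.6° (true dip is 8.6°, so apparent ≤ true as expected).

6.6°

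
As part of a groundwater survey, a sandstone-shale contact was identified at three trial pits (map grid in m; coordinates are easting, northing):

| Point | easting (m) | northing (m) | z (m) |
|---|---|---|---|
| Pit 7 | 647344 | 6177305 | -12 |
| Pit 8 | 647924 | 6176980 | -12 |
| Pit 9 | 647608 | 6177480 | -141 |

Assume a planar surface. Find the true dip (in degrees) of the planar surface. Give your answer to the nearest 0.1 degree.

24.6°

Two edge vectors: Pit 7→Pit 8 = (580, -325, 0), Pit 7→Pit 9 = (264, 175, -129).
Normal n = (Pit 7→Pit 8) × (Pit 7→Pit 9) = (41925, 74820, 187300).
So ∂z/∂easting = −n_x/n_z = −0.22384 and ∂z/∂northing = −n_y/n_z = −0.39947.
Gradient magnitude |∇z| = √(a² + b²) = √(0.05010 + 0.15957) = 0.45790.
True dip = arctan(0.45790) = 24.6°, dipping toward NNE (azimuth ≈ 029°).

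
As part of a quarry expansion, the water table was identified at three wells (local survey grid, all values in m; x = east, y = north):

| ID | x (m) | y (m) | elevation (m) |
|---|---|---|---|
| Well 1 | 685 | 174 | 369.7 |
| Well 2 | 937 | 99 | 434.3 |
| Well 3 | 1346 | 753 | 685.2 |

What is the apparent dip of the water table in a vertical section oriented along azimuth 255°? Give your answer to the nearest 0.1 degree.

19.3°

Two edge vectors: Well 1→Well 2 = (252, -75, 64.6), Well 1→Well 3 = (661, 579, 315.5).
Normal n = (Well 1→Well 2) × (Well 1→Well 3) = (-61065.9, -36805.4, 195483).
So ∂z/∂x = −n_x/n_z = 0.31238 and ∂z/∂y = −n_y/n_z = 0.18828.
Unit vector along 255° is (sin 255°, cos 255°) = (-0.9659, -0.2588).
Slope in that direction = a·(-0.9659) + b·(-0.2588) = −0.35047.
Apparent dip = arctan|0.35047| = 19.3° (true dip is 20.0°, so apparent ≤ true as expected).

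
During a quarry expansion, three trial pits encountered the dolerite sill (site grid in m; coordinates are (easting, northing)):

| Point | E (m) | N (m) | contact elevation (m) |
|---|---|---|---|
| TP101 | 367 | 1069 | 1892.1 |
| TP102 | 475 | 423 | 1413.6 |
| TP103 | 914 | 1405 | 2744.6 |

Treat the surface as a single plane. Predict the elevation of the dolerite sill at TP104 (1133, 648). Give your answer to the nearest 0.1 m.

2276.4 m

Two edge vectors: TP101→TP102 = (108, -646, -478.5), TP101→TP103 = (547, 336, 852.5).
Normal n = (TP101→TP102) × (TP101→TP103) = (-389939, -353809.5, 389650).
So ∂z/∂E = −n_x/n_z = 1.000742 and ∂z/∂N = −n_y/n_z = 0.908019.
Intercept c from TP101: 1892.1 − 367.27 − 970.67 = 554.16.
At (1133, 648): z = 1133.8 + 588.4 + 554.16 = 2276.4 m.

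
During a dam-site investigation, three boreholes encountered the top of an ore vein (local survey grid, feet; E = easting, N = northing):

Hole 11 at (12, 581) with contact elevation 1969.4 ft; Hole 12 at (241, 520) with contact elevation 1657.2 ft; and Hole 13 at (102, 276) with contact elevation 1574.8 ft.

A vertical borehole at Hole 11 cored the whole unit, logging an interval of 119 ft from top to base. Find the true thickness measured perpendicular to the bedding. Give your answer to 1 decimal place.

Two edge vectors: Hole 11→Hole 12 = (229, -61, -312.2), Hole 11→Hole 13 = (90, -305, -394.6).
Normal n = (Hole 11→Hole 12) × (Hole 11→Hole 13) = (-71150.4, 62265.4, -64355).
So ∂z/∂E = −n_x/n_z = −1.10559 and ∂z/∂N = −n_y/n_z = 0.96753.
|∇z| = √(a²+b²) = 1.46917, so dip δ = arctan(1.46917) = 55.76°.
True thickness = vertical thickness × cos δ = 119 × cos 55.76° = 67.0 ft.

67.0 ft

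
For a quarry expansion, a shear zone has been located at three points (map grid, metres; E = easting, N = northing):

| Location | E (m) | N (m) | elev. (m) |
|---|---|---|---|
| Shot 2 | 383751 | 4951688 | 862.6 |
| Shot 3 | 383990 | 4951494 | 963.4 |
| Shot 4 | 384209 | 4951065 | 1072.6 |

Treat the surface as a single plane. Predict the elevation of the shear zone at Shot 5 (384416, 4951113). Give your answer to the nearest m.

Let the plane be z = a·E + b·N + c.
Shot 3−Shot 2: 239a − 194b = 100.8;  Shot 4−Shot 2: 458a − 623b = 210.
Solving gives a = 0.36736448, b = −0.06700974.
Then c = 862.6 − a·383751 − b·4951688 = 191697.45.
At (384416, 4951113): z = 141220.8 − 331772.8 + 191697.45 = 1145.4 m.

1145 m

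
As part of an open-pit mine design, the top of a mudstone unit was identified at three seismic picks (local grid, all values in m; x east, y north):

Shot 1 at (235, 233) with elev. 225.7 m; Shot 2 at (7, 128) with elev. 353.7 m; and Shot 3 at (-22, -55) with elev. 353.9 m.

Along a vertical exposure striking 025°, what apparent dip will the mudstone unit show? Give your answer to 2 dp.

Two edge vectors: Shot 1→Shot 2 = (-228, -105, 128), Shot 1→Shot 3 = (-257, -288, 128.2).
Normal n = (Shot 1→Shot 2) × (Shot 1→Shot 3) = (23403, -3666.4, 38679).
So ∂z/∂x = −n_x/n_z = −0.60506 and ∂z/∂y = −n_y/n_z = 0.09479.
Unit vector along 025° is (sin 25°, cos 25°) = (0.4226, 0.9063).
Slope in that direction = a·(0.4226) + b·(0.9063) = −0.16980.
Apparent dip = arctan|0.16980| = 9.64° (true dip is 31.5°, so apparent ≤ true as expected).

9.64°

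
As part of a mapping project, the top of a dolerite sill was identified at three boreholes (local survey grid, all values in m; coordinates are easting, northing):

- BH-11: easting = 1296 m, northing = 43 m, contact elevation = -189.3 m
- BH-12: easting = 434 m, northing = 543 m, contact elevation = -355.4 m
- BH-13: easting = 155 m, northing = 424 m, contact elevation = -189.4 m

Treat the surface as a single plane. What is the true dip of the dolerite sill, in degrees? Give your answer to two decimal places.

39.52°

Two edge vectors: BH-11→BH-12 = (-862, 500, -166.1), BH-11→BH-13 = (-1141, 381, -0.1).
Normal n = (BH-11→BH-12) × (BH-11→BH-13) = (63234.1, 189433.9, 242078).
So ∂z/∂easting = −n_x/n_z = −0.26121 and ∂z/∂northing = −n_y/n_z = −0.78253.
Gradient magnitude |∇z| = √(a² + b²) = √(0.06823 + 0.61236) = 0.82498.
True dip = arctan(0.82498) = 39.52°, dipping toward NNE (azimuth ≈ 018°).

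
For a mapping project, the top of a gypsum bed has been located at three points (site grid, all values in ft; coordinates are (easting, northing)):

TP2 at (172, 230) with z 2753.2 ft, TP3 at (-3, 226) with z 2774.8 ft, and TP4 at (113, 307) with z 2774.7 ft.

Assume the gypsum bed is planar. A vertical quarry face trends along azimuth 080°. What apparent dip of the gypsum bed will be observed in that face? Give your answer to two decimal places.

Two edge vectors: TP2→TP3 = (-175, -4, 21.6), TP2→TP4 = (-59, 77, 21.5).
Normal n = (TP2→TP3) × (TP2→TP4) = (-1749.2, 2488.1, -13711).
So ∂z/∂E = −n_x/n_z = −0.12758 and ∂z/∂N = −n_y/n_z = 0.18147.
Unit vector along 080° is (sin 80°, cos 80°) = (0.9848, 0.1736).
Slope in that direction = a·(0.9848) + b·(0.1736) = −0.09413.
Apparent dip = arctan|0.09413| = 5.38° (true dip is 12.5°, so apparent ≤ true as expected).

5.38°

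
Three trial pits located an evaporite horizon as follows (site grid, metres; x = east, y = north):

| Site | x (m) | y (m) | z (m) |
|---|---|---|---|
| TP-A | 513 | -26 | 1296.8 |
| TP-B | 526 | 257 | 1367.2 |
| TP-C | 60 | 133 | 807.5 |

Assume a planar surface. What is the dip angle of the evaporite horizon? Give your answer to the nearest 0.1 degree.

49.4°

Two edge vectors: TP-A→TP-B = (13, 283, 70.4), TP-A→TP-C = (-453, 159, -489.3).
Normal n = (TP-A→TP-B) × (TP-A→TP-C) = (-149665.5, -25530.3, 130266).
So ∂z/∂x = −n_x/n_z = 1.14892 and ∂z/∂y = −n_y/n_z = 0.19599.
Gradient magnitude |∇z| = √(a² + b²) = √(1.32002 + 0.03841) = 1.16552.
True dip = arctan(1.16552) = 49.4°, dipping toward W (azimuth ≈ 260°).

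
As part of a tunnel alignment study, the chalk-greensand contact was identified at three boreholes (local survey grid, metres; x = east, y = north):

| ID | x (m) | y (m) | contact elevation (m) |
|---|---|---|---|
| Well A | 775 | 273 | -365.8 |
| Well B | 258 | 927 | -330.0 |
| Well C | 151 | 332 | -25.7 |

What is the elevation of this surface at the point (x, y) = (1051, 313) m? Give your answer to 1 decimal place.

-543.1 m

Let the plane be z = a·x + b·y + c.
Well B−Well A: −517a + 654b = 35.8;  Well C−Well A: −624a + 59b = 340.1.
Solving gives a = −0.583467, b = −0.406503.
Then c = -365.8 − a·775 − b·273 = 197.36.
At (1051, 313): z = −613.2 − 127.2 + 197.36 = -543.1 m.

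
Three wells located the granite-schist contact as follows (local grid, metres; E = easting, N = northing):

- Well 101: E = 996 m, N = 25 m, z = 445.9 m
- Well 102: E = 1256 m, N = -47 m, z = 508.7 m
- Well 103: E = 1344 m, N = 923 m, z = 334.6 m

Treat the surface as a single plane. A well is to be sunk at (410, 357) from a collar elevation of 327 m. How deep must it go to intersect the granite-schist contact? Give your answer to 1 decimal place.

56.0 m

Two edge vectors: Well 101→Well 102 = (260, -72, 62.8), Well 101→Well 103 = (348, 898, -111.3).
Normal n = (Well 101→Well 102) × (Well 101→Well 103) = (-48380.8, 50792.4, 258536).
So ∂z/∂E = −n_x/n_z = 0.187134 and ∂z/∂N = −n_y/n_z = −0.196462.
Intercept c from Well 101: 445.9 − 186.39 + 4.91 = 264.43.
At (410, 357): z_contact = 76.72 − 70.14 + 264.43 = 271.01 m.
Depth below ground = 327 − 271.01 = 56.0 m.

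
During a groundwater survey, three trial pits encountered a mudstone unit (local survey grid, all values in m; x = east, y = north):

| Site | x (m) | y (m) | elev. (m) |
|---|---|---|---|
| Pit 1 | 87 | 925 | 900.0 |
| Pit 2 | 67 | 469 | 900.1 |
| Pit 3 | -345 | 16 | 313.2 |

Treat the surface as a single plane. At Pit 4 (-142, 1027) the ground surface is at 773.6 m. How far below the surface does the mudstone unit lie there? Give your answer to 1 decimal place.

223.1 m

Two edge vectors: Pit 1→Pit 2 = (-20, -456, 0.1), Pit 1→Pit 3 = (-432, -909, -586.8).
Normal n = (Pit 1→Pit 2) × (Pit 1→Pit 3) = (267671.7, -11779.2, -178812).
So ∂z/∂x = −n_x/n_z = 1.496945 and ∂z/∂y = −n_y/n_z = −0.065875.
Intercept c from Pit 1: 900 − 130.23 + 60.93 = 830.70.
At (-142, 1027): z_contact = −212.57 − 67.65 + 830.70 = 550.48 m.
Depth below ground = 773.6 − 550.48 = 223.1 m.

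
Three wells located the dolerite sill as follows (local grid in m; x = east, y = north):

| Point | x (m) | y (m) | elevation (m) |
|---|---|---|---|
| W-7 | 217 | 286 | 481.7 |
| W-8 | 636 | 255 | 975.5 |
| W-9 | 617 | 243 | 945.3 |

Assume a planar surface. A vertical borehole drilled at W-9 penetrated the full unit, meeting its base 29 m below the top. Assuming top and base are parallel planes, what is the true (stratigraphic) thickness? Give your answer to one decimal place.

17.2 m

Let the plane be z = a·x + b·y + c.
W-8−W-7: 419a − 31b = 493.8;  W-9−W-7: 400a − 43b = 463.6.
Solving gives a = 1.22161, b = 0.58245.
|∇z| = √(a²+b²) = 1.35336, so dip δ = arctan(1.35336) = 53.54°.
True thickness = vertical thickness × cos δ = 29 × cos 53.54° = 17.2 m.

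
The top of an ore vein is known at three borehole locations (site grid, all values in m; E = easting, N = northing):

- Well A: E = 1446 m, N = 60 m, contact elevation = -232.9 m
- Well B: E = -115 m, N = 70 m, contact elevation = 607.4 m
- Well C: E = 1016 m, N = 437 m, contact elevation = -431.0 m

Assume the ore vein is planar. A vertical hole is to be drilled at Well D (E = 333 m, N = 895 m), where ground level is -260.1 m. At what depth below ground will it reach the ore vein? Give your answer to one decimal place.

Two edge vectors: Well A→Well B = (-1561, 10, 840.3), Well A→Well C = (-430, 377, -198.1).
Normal n = (Well A→Well B) × (Well A→Well C) = (-318774.1, -670563.1, -584197).
So ∂z/∂E = −n_x/n_z = −0.545662 and ∂z/∂N = −n_y/n_z = −1.147837.
Intercept c from Well A: -232.9 + 789.03 + 68.87 = 625.00.
At (333, 895): z_contact = −181.71 − 1027.31 + 625.00 = -584.02 m.
Depth below ground = -260.1 − (-584.02) = 323.9 m.

323.9 m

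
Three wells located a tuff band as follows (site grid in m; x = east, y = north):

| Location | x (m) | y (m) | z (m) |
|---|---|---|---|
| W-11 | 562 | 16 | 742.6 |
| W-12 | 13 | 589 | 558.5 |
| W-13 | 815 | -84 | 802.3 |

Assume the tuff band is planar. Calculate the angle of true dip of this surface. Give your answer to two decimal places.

13.11°

Let the plane be z = a·x + b·y + c.
W-12−W-11: −549a + 573b = −184.1;  W-13−W-11: 253a − 100b = 59.7.
Solving gives a = 0.17540, b = −0.15324.
Gradient magnitude |∇z| = √(a² + b²) = √(0.03077 + 0.02348) = 0.23291.
True dip = arctan(0.23291) = 13.11°, dipping toward NW (azimuth ≈ 311°).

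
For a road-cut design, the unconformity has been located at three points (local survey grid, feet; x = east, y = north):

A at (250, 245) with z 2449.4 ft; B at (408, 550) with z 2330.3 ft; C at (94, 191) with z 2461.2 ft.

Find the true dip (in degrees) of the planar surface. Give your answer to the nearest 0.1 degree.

23.5°

Two edge vectors: A→B = (158, 305, -119.1), A→C = (-156, -54, 11.8).
Normal n = (A→B) × (A→C) = (-2832.4, 16715.2, 39048).
So ∂z/∂x = −n_x/n_z = 0.07254 and ∂z/∂y = −n_y/n_z = −0.42807.
Gradient magnitude |∇z| = √(a² + b²) = √(0.00526 + 0.18324) = 0.43417.
True dip = arctan(0.43417) = 23.5°, dipping toward N (azimuth ≈ 350°).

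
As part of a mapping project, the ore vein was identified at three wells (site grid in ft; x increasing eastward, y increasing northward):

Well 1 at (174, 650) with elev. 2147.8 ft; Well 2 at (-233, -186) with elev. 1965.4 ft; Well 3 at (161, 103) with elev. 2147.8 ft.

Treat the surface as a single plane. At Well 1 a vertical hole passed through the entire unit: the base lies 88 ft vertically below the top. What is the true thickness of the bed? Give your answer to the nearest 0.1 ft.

Let the plane be z = a·x + b·y + c.
Well 2−Well 1: −407a − 836b = −182.4;  Well 3−Well 1: −13a − 547b = 0.
Solving gives a = 0.47116, b = −0.01120.
|∇z| = √(a²+b²) = 0.47129, so dip δ = arctan(0.47129) = 25.23°.
True thickness = vertical thickness × cos δ = 88 × cos 25.23° = 79.6 ft.

79.6 ft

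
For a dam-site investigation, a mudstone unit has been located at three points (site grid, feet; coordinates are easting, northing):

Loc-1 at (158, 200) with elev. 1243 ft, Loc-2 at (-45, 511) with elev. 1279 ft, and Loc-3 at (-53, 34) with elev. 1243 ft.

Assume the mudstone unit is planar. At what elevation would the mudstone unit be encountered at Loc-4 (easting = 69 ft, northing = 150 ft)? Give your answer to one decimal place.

1244.5 ft

Let the plane be z = a·easting + b·northing + c.
Loc-2−Loc-1: −203a + 311b = 36;  Loc-3−Loc-1: −211a − 166b = 0.
Solving gives a = −0.06017, b = 0.07648.
Then c = 1243 − a·158 − b·200 = 1237.21.
At (69, 150): z = −4.2 + 11.5 + 1237.21 = 1244.5 ft.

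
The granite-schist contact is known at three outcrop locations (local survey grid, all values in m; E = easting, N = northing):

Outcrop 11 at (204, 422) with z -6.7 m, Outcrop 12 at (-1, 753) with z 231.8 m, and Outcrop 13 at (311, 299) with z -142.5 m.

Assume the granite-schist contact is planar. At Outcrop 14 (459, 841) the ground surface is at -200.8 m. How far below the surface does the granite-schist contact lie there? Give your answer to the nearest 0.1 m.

291.4 m

Two edge vectors: Outcrop 11→Outcrop 12 = (-205, 331, 238.5), Outcrop 11→Outcrop 13 = (107, -123, -135.8).
Normal n = (Outcrop 11→Outcrop 12) × (Outcrop 11→Outcrop 13) = (-15614.3, -2319.5, -10202).
So ∂z/∂E = −n_x/n_z = −1.53051 and ∂z/∂N = −n_y/n_z = −0.22736.
Intercept c from Outcrop 11: -6.7 + 312.22 + 95.94 = 401.47.
At (459, 841): z_contact = −702.51 − 191.21 + 401.47 = -492.24 m.
Depth below ground = -200.8 − (-492.24) = 291.4 m.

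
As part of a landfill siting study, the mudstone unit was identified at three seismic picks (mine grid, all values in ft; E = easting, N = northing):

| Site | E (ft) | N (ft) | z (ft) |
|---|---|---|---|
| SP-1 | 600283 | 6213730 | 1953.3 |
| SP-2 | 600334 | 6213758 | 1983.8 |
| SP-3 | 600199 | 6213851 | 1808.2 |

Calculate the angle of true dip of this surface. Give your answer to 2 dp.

47.00°

Let the plane be z = a·E + b·N + c.
SP-2−SP-1: 51a + 28b = 30.5;  SP-3−SP-1: −84a + 121b = −145.1.
Solving gives a = 0.90969, b = −0.56765.
Gradient magnitude |∇z| = √(a² + b²) = √(0.82754 + 0.32223) = 1.07227.
True dip = arctan(1.07227) = 47.00°, dipping toward WNW (azimuth ≈ 302°).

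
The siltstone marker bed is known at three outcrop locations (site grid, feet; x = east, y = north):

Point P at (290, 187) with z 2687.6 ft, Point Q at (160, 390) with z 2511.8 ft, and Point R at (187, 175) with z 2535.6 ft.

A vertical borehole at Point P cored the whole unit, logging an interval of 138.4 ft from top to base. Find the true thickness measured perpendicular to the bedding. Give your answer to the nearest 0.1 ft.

Two edge vectors: Point P→Point Q = (-130, 203, -175.8), Point P→Point R = (-103, -12, -152).
Normal n = (Point P→Point Q) × (Point P→Point R) = (-32965.6, -1652.6, 22469).
So ∂z/∂x = −n_x/n_z = 1.46716 and ∂z/∂y = −n_y/n_z = 0.07355.
|∇z| = √(a²+b²) = 1.46900, so dip δ = arctan(1.46900) = 55.76°.
True thickness = vertical thickness × cos δ = 138.4 × cos 55.76° = 77.9 ft.

77.9 ft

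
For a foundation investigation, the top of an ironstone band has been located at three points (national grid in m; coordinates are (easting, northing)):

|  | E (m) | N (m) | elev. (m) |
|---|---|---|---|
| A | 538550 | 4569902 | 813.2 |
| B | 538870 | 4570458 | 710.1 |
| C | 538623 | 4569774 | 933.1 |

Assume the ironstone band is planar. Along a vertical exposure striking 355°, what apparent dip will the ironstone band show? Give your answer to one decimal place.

Let the plane be z = a·E + b·N + c.
B−A: 320a + 556b = −103.1;  C−A: 73a − 128b = 119.9.
Solving gives a = 0.65566, b = −0.56279.
Unit vector along 355° is (sin 355°, cos 355°) = (-0.0872, 0.9962).
Slope in that direction = a·(-0.0872) + b·(0.9962) = −0.61779.
Apparent dip = arctan|0.61779| = 31.7° (true dip is 40.8°, so apparent ≤ true as expected).

31.7°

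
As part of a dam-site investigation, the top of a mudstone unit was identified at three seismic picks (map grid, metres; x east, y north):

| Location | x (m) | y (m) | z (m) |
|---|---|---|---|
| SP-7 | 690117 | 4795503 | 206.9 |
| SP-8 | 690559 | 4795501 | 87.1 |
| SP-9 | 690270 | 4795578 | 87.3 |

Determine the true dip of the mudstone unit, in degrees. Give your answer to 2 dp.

Let the plane be z = a·x + b·y + c.
SP-8−SP-7: 442a − 2b = −119.8;  SP-9−SP-7: 153a + 75b = −119.6.
Solving gives a = −0.27571, b = −1.03222.
Gradient magnitude |∇z| = √(a² + b²) = √(0.07602 + 1.06547) = 1.06840.
True dip = arctan(1.06840) = 46.89°, dipping toward NNE (azimuth ≈ 015°).

46.89°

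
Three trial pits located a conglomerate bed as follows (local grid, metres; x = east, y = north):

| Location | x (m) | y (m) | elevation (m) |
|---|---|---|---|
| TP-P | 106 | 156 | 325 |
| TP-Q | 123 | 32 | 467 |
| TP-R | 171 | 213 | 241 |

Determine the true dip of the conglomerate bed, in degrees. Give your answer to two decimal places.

50.38°

Two edge vectors: TP-P→TP-Q = (17, -124, 142), TP-P→TP-R = (65, 57, -84).
Normal n = (TP-P→TP-Q) × (TP-P→TP-R) = (2322, 10658, 9029).
So ∂z/∂x = −n_x/n_z = −0.25717 and ∂z/∂y = −n_y/n_z = −1.18042.
Gradient magnitude |∇z| = √(a² + b²) = √(0.06614 + 1.39339) = 1.20811.
True dip = arctan(1.20811) = 50.38°, dipping toward NNE (azimuth ≈ 012°).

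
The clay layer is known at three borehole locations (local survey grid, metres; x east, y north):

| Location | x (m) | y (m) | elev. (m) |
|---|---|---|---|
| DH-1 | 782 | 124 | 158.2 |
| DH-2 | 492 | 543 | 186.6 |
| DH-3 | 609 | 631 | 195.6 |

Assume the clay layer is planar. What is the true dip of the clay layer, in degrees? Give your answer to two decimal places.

4.65°

Let the plane be z = a·x + b·y + c.
DH-2−DH-1: −290a + 419b = 28.4;  DH-3−DH-1: −173a + 507b = 37.4.
Solving gives a = 0.01706, b = 0.07959.
Gradient magnitude |∇z| = √(a² + b²) = √(0.00029 + 0.00633) = 0.08140.
True dip = arctan(0.08140) = 4.65°, dipping toward SSW (azimuth ≈ 192°).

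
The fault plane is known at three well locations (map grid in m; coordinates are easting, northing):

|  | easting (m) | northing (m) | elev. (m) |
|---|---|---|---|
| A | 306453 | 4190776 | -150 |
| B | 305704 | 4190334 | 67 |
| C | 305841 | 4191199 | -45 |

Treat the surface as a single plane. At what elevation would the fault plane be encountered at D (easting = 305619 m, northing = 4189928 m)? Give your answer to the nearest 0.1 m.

124.4 m

Two edge vectors: A→B = (-749, -442, 217), A→C = (-612, 423, 105).
Normal n = (A→B) × (A→C) = (-138201, -54159, -587331).
So ∂z/∂easting = −n_x/n_z = −0.235303432 and ∂z/∂northing = −n_y/n_z = −0.092212058.
Intercept c from A: -150 + 72109.44 + 386440.08 = 458399.52.
At (305619, 4189928): z = −71913.2 − 386361.9 + 458399.52 = 124.4 m.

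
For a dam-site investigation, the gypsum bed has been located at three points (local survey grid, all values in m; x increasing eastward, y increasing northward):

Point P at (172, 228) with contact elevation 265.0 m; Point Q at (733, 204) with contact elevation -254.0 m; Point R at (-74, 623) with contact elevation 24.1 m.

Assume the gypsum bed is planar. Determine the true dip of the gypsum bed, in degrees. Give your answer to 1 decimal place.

57.4°

Two edge vectors: Point P→Point Q = (561, -24, -519), Point P→Point R = (-246, 395, -240.9).
Normal n = (Point P→Point Q) × (Point P→Point R) = (210786.6, 262818.9, 215691).
So ∂z/∂x = −n_x/n_z = −0.97726 and ∂z/∂y = −n_y/n_z = −1.21850.
Gradient magnitude |∇z| = √(a² + b²) = √(0.95504 + 1.48474) = 1.56198.
True dip = arctan(1.56198) = 57.4°, dipping toward NE (azimuth ≈ 039°).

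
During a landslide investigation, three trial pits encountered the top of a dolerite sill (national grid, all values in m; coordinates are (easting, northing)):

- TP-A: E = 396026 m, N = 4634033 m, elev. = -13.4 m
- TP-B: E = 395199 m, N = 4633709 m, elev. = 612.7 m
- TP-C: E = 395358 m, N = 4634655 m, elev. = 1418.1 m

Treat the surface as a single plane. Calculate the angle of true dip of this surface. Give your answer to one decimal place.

Two edge vectors: TP-A→TP-B = (-827, -324, 626.1), TP-A→TP-C = (-668, 622, 1431.5).
Normal n = (TP-A→TP-B) × (TP-A→TP-C) = (-853240.2, 765615.7, -730826).
So ∂z/∂E = −n_x/n_z = −1.16750 and ∂z/∂N = −n_y/n_z = 1.04760.
Gradient magnitude |∇z| = √(a² + b²) = √(1.36306 + 1.09747) = 1.56861.
True dip = arctan(1.56861) = 57.5°, dipping toward SE (azimuth ≈ 132°).

57.5°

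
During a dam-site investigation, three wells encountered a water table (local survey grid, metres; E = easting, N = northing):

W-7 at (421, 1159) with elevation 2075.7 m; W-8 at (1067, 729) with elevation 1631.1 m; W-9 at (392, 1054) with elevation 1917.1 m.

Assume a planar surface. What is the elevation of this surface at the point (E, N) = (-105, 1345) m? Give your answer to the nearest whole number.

2202 m

Two edge vectors: W-7→W-8 = (646, -430, -444.6), W-7→W-9 = (-29, -105, -158.6).
Normal n = (W-7→W-8) × (W-7→W-9) = (21515, 115349, -80300).
So ∂z/∂E = −n_x/n_z = 0.26793 and ∂z/∂N = −n_y/n_z = 1.43648.
Intercept c from W-7: 2075.7 − 112.80 − 1664.88 = 298.02.
At (-105, 1345): z = −28.1 + 1932.1 + 298.02 = 2202.0 m.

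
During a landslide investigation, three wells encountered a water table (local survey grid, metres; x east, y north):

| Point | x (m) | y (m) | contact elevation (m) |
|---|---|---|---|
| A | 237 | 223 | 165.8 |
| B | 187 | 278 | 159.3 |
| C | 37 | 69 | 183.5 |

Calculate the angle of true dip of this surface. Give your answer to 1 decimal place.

6.7°

Two edge vectors: A→B = (-50, 55, -6.5), A→C = (-200, -154, 17.7).
Normal n = (A→B) × (A→C) = (-27.5, 2185, 18700).
So ∂z/∂x = −n_x/n_z = 0.00147 and ∂z/∂y = −n_y/n_z = −0.11684.
Gradient magnitude |∇z| = √(a² + b²) = √(0.00000 + 0.01365) = 0.11685.
True dip = arctan(0.11685) = 6.7°, dipping toward N (azimuth ≈ 359°).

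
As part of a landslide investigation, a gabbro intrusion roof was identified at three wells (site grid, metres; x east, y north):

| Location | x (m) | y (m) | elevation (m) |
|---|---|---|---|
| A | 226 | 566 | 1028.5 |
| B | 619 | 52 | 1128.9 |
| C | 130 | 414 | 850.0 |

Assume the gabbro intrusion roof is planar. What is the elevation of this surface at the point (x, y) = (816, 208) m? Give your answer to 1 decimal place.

1408.7 m

Two edge vectors: A→B = (393, -514, 100.4), A→C = (-96, -152, -178.5).
Normal n = (A→B) × (A→C) = (107009.8, 60512.1, -109080).
So ∂z/∂x = −n_x/n_z = 0.98102 and ∂z/∂y = −n_y/n_z = 0.55475.
Intercept c from A: 1028.5 − 221.71 − 313.99 = 492.80.
At (816, 208): z = 800.5 + 115.4 + 492.80 = 1408.7 m.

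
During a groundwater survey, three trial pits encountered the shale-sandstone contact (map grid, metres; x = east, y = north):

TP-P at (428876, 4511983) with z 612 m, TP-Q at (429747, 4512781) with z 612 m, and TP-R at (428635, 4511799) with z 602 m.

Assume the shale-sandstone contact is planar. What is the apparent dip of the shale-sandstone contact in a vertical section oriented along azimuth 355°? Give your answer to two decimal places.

16.30°

Let the plane be z = a·x + b·y + c.
TP-Q−TP-P: 871a + 798b = 0;  TP-R−TP-P: −241a − 184b = −10.
Solving gives a = 0.24895, b = −0.27173.
Unit vector along 355° is (sin 355°, cos 355°) = (-0.0872, 0.9962).
Slope in that direction = a·(-0.0872) + b·(0.9962) = −0.29239.
Apparent dip = arctan|0.29239| = 16.30° (true dip is 20.2°, so apparent ≤ true as expected).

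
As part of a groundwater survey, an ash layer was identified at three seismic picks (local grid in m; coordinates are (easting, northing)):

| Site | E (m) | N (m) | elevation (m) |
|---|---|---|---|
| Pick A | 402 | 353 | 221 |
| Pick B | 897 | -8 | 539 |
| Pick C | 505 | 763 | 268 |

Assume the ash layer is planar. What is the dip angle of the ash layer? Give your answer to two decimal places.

31.59°

Two edge vectors: Pick A→Pick B = (495, -361, 318), Pick A→Pick C = (103, 410, 47).
Normal n = (Pick A→Pick B) × (Pick A→Pick C) = (-147347, 9489, 240133).
So ∂z/∂E = −n_x/n_z = 0.61361 and ∂z/∂N = −n_y/n_z = −0.03952.
Gradient magnitude |∇z| = √(a² + b²) = √(0.37651 + 0.00156) = 0.61488.
True dip = arctan(0.61488) = 31.59°, dipping toward W (azimuth ≈ 274°).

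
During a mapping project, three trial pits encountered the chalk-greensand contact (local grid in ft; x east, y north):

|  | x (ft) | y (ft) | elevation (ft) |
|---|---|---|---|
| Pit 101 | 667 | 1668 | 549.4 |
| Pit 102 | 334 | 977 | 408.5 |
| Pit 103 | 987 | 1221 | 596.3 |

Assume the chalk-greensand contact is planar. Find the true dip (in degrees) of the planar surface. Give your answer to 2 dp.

Two edge vectors: Pit 101→Pit 102 = (-333, -691, -140.9), Pit 101→Pit 103 = (320, -447, 46.9).
Normal n = (Pit 101→Pit 102) × (Pit 101→Pit 103) = (-95390.2, -29470.3, 369971).
So ∂z/∂x = −n_x/n_z = 0.25783 and ∂z/∂y = −n_y/n_z = 0.07966.
Gradient magnitude |∇z| = √(a² + b²) = √(0.06648 + 0.00635) = 0.26986.
True dip = arctan(0.26986) = 15.10°, dipping toward WSW (azimuth ≈ 253°).

15.10°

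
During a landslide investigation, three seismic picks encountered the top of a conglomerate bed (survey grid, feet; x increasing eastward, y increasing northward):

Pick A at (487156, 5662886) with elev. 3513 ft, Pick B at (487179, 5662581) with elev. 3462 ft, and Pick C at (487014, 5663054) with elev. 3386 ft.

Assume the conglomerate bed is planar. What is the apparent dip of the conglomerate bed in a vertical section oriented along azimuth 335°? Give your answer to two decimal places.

15.29°

Two edge vectors: Pick A→Pick B = (23, -305, -51), Pick A→Pick C = (-142, 168, -127).
Normal n = (Pick A→Pick B) × (Pick A→Pick C) = (47303, 10163, -39446).
So ∂z/∂x = −n_x/n_z = 1.19918 and ∂z/∂y = −n_y/n_z = 0.25764.
Unit vector along 335° is (sin 335°, cos 335°) = (-0.4226, 0.9063).
Slope in that direction = a·(-0.4226) + b·(0.9063) = −0.27329.
Apparent dip = arctan|0.27329| = 15.29° (true dip is 50.8°, so apparent ≤ true as expected).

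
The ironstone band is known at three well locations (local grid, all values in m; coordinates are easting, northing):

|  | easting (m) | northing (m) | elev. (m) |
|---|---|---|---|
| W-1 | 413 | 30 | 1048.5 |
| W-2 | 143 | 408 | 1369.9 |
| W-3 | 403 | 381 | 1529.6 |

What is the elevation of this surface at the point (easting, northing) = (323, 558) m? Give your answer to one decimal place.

1715.3 m

Two edge vectors: W-1→W-2 = (-270, 378, 321.4), W-1→W-3 = (-10, 351, 481.1).
Normal n = (W-1→W-2) × (W-1→W-3) = (69044.4, 126683, -90990).
So ∂z/∂easting = −n_x/n_z = 0.75881 and ∂z/∂northing = −n_y/n_z = 1.39227.
Intercept c from W-1: 1048.5 − 313.39 − 41.77 = 693.34.
At (323, 558): z = 245.1 + 776.9 + 693.34 = 1715.3 m.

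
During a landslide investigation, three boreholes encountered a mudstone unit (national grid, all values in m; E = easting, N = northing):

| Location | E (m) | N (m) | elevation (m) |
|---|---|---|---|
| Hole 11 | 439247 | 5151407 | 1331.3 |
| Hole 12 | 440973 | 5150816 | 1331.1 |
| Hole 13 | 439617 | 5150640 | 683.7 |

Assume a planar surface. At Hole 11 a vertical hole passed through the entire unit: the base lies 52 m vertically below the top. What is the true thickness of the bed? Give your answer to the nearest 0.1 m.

Let the plane be z = a·E + b·N + c.
Hole 12−Hole 11: 1726a − 591b = −0.2;  Hole 13−Hole 11: 370a − 767b = −647.6.
Solving gives a = 0.34617, b = 1.01132.
|∇z| = √(a²+b²) = 1.06893, so dip δ = arctan(1.06893) = 46.91°.
True thickness = vertical thickness × cos δ = 52 × cos 46.91° = 35.5 m.

35.5 m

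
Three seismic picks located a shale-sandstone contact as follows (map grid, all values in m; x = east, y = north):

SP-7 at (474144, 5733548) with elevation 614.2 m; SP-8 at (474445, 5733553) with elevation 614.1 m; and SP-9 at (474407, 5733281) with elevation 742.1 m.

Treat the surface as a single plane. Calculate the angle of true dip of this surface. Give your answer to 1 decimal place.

25.3°

Let the plane be z = a·x + b·y + c.
SP-8−SP-7: 301a + 5b = −0.1;  SP-9−SP-7: 263a − 267b = 127.9.
Solving gives a = 0.00750, b = −0.47164.
Gradient magnitude |∇z| = √(a² + b²) = √(0.00006 + 0.22244) = 0.47170.
True dip = arctan(0.47170) = 25.3°, dipping toward N (azimuth ≈ 359°).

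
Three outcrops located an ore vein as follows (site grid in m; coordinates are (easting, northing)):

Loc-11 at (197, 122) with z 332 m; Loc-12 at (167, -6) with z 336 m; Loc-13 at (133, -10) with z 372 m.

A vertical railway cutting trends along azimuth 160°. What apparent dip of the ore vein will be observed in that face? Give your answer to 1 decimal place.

Two edge vectors: Loc-11→Loc-12 = (-30, -128, 4), Loc-11→Loc-13 = (-64, -132, 40).
Normal n = (Loc-11→Loc-12) × (Loc-11→Loc-13) = (-4592, 944, -4232).
So ∂z/∂E = −n_x/n_z = −1.08507 and ∂z/∂N = −n_y/n_z = 0.22306.
Unit vector along 160° is (sin 160°, cos 160°) = (0.3420, -0.9397).
Slope in that direction = a·(0.3420) + b·(-0.9397) = −0.58072.
Apparent dip = arctan|0.58072| = 30.1° (true dip is 47.9°, so apparent ≤ true as expected).

30.1°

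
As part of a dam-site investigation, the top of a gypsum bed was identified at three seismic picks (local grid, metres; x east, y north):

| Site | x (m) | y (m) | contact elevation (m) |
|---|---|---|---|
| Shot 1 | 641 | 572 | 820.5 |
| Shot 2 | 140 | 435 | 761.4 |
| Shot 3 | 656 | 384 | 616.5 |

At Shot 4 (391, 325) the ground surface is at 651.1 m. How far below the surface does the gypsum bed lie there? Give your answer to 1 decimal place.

51.4 m

Let the plane be z = a·x + b·y + c.
Shot 2−Shot 1: −501a − 137b = −59.1;  Shot 3−Shot 1: 15a − 188b = −204.
Solving gives a = −0.17494, b = 1.07115.
Then c = 820.5 − a·641 − b·572 = 319.94.
At (391, 325): z_contact = −68.40 + 348.12 + 319.94 = 599.66 m.
Depth below ground = 651.1 − 599.66 = 51.4 m.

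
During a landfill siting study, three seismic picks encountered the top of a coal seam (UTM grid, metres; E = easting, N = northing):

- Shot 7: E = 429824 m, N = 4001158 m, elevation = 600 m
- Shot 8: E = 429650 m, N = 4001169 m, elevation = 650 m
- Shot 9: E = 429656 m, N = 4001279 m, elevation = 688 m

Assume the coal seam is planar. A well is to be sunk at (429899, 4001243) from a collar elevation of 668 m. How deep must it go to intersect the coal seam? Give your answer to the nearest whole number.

57 m

Two edge vectors: Shot 7→Shot 8 = (-174, 11, 50), Shot 7→Shot 9 = (-168, 121, 88).
Normal n = (Shot 7→Shot 8) × (Shot 7→Shot 9) = (-5082, 6912, -19206).
So ∂z/∂E = −n_x/n_z = −0.26460481 and ∂z/∂N = −n_y/n_z = 0.35988754.
Intercept c from Shot 7: 600 + 113733.50 − 1439966.89 = −1325633.39.
At (429899, 4001243): z_contact = −113753.3 + 1439997.5 − 1325633.39 = 610.7 m.
Depth below ground = 668 − 610.7 = 57 m.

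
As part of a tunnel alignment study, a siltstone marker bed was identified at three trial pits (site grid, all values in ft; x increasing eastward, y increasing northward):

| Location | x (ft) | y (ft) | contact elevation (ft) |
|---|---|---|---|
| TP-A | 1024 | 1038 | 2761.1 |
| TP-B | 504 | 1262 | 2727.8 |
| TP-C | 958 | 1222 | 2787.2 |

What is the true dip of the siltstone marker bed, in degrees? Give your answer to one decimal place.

13.8°

Two edge vectors: TP-A→TP-B = (-520, 224, -33.3), TP-A→TP-C = (-66, 184, 26.1).
Normal n = (TP-A→TP-B) × (TP-A→TP-C) = (11973.6, 15769.8, -80896).
So ∂z/∂x = −n_x/n_z = 0.14801 and ∂z/∂y = −n_y/n_z = 0.19494.
Gradient magnitude |∇z| = √(a² + b²) = √(0.02191 + 0.03800) = 0.24476.
True dip = arctan(0.24476) = 13.8°, dipping toward SW (azimuth ≈ 217°).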